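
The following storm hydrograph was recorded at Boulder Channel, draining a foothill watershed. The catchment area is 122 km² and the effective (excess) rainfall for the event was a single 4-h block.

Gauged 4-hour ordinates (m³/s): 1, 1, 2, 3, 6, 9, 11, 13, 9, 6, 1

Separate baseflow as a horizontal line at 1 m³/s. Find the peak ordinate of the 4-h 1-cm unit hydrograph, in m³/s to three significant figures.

U_p ≈ 19.9 m³/s

Direct runoff: 0.0, 0.0, 1.0, 2.0, 5.0, 8.0, 10.0, 12.0, 8.0, 5.0, 0.0 m³/s; ΣQ_DR = 51.00 m³/s, peak = 12.0 m³/s.
Runoff depth d = ΣQ_DR·Δt / A = 51.00 × 14400 / (122 km²) = 6.020 mm.
The 1-cm UH is the DRH scaled by (10 mm)/d, so U_p = 12.0 × 10/6.020 = 19.9 m³/s.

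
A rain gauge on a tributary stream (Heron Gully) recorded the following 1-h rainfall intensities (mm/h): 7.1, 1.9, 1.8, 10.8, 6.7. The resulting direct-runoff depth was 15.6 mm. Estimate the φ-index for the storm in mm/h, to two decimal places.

Only the 3 blocks with intensity above φ contribute runoff: 7.1, 10.8, 6.7 mm/h.
Σ(I−φ)·Δt = d  ⇒  (7.1+10.8+6.7 − 3φ)·1 = 15.6
φ = (24.60 − 15.6/1) / 3 = 3.00 mm/h.

φ ≈ 3.00 mm/h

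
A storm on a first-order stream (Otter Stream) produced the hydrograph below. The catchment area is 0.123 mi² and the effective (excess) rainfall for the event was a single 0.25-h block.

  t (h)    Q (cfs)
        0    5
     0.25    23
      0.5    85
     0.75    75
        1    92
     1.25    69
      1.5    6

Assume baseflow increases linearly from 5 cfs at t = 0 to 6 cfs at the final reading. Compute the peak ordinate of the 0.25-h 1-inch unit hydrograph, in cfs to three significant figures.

Direct runoff: 0.00, 17.83, 79.67, 69.50, 86.33, 63.17, 0.00 cfs; ΣQ_DR = 316.5 cfs, peak = 86.33 cfs.
Runoff depth d = ΣQ_DR·Δt / A = 316.5 × 900 / (0.123 mi²) = 0.9968 in.
The 1-inch UH is the DRH scaled by (1 in)/d, so U_p = 86.33 × 1/0.9968 = 86.6 cfs.

U_p ≈ 86.6 cfs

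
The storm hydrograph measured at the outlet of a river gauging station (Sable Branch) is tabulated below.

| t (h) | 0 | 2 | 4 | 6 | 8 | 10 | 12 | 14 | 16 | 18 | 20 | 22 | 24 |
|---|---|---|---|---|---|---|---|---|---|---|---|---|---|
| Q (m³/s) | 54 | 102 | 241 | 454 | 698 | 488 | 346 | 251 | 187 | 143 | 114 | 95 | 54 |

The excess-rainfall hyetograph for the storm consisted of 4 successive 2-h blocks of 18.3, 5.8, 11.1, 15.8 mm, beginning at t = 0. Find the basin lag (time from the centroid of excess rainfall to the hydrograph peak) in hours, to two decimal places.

Centroid of excess rainfall: t_c = Σ P_i·t̄_i / ΣP_i = 3.9569 h (block centres at 1, 3, 5, 7 h).
Hydrograph peak occurs at t = 8 h, so basin lag t_L = 8 − 3.9569 = 4.04 h.

t_L ≈ 4.04 h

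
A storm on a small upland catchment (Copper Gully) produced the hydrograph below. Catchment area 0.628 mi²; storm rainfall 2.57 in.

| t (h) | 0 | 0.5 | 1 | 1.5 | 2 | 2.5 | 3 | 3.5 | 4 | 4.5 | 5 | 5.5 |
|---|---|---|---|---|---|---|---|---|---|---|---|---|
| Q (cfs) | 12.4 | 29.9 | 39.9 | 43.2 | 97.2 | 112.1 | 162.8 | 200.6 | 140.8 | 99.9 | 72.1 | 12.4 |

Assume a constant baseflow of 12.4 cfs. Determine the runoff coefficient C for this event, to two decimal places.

C ≈ 0.42

ΣQ_DR = 874.5 cfs; V = ΣQ_DR·Δt = 1.574 × 10^6 ft³.
Runoff depth d = V / A = 1.079 in.
C = d / P = 1.079 / 2.57 = 0.42.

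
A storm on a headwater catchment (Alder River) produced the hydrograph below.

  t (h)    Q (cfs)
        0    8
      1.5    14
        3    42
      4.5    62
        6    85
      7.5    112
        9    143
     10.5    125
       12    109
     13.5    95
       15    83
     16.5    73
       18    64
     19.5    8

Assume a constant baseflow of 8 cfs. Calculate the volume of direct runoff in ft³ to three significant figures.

V ≈ 4.92 × 10^6 ft³

Direct-runoff ordinates (Q − Q_b): 0.0, 6.0, 34.0, 54.0, 77.0, 104.0, 135.0, 117.0, 101.0, 87.0, 75.0, 65.0, 56.0, 0.0 cfs.
ΣQ_DR = 911.0 cfs.
With Δt = 1.5 h = 5400 s, V = ΣQ_DR · Δt = 911.0 × 5400 = 4.92 × 10^6 ft³.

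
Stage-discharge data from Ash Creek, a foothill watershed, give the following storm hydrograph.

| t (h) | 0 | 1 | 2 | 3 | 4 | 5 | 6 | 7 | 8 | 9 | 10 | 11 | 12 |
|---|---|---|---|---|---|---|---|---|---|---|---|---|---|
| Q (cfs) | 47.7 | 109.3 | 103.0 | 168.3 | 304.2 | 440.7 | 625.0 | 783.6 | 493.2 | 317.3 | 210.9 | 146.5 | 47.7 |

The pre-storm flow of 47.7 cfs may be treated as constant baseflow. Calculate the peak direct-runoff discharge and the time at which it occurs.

Q_p = 735.9 cfs at t = 7 h

Subtracting baseflow gives direct-runoff ordinates: 0.0, 61.6, 55.3, 120.6, 256.5, 393.0, 577.3, 735.9, 445.5, 269.6, 163.2, 98.8, 0.0 cfs.
The maximum is 735.9 cfs, occurring at the reading for t = 7 h.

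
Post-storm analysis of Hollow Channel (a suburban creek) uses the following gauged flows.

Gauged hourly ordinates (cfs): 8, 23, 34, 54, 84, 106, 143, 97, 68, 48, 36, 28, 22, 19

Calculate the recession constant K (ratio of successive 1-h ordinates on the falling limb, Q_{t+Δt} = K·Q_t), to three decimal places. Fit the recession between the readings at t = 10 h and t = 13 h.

K ≈ 0.808

Using the recession-limb readings at t = 10 h and t = 13 h: Q falls from 36 to 19 cfs over 3 intervals.
K = (Q₂/Q₁)^(1/3) = (19/36)^(1/3) = 0.808.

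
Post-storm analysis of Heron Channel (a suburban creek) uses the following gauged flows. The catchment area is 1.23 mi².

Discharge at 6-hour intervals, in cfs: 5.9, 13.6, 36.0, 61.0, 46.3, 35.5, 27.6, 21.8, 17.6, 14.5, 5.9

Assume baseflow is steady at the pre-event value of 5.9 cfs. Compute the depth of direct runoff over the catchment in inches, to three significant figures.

Direct runoff: 0.0, 7.7, 30.1, 55.1, 40.4, 29.6, 21.7, 15.9, 11.7, 8.6, 0.0 cfs; ΣQ_DR = 220.8 cfs.
V = ΣQ_DR · Δt = 220.8 × 21600 s = 4.769 × 10^6 ft³.
Over A = 1.23 mi², depth = V / A = 1.67 in.

d ≈ 1.67 in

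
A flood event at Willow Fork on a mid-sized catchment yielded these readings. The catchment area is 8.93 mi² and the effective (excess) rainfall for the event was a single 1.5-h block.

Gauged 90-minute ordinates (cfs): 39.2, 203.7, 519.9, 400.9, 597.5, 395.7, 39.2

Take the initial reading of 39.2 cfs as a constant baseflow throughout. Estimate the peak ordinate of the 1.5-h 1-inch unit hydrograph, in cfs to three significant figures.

U_p ≈ 1120 cfs

Direct runoff: 0.0, 164.5, 480.7, 361.7, 558.3, 356.5, 0.0 cfs; ΣQ_DR = 1922 cfs, peak = 558.3 cfs.
Runoff depth d = ΣQ_DR·Δt / A = 1922 × 5400 / (8.93 mi²) = 0.5002 in.
The 1-inch UH is the DRH scaled by (1 in)/d, so U_p = 558.3 × 1/0.5002 = 1120 cfs.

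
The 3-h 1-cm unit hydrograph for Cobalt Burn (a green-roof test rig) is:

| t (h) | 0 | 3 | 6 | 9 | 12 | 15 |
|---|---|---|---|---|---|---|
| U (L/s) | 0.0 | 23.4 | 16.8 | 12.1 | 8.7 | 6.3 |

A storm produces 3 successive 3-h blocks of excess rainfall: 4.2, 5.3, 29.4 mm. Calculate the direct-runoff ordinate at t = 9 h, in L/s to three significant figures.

By discrete convolution, Q_j = Σ (P_i / 10 mm) · U_{j−i}.
At t = 9 h (j=3): Q = (4.2/10)·12.1 + (5.3/10)·16.8 + (29.4/10)·23.4 = 82.8 L/s.

Q ≈ 82.8 L/s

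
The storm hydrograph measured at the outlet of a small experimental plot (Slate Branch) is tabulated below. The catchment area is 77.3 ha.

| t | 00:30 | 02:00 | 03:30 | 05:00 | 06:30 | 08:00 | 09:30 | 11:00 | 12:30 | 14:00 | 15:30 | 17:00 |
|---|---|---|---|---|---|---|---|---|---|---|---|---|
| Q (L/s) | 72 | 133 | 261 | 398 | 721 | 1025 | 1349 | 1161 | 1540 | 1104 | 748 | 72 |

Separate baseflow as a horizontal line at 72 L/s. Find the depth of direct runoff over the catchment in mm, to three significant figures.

Direct runoff: 0.0, 61.0, 189.0, 326.0, 649.0, 953.0, 1277.0, 1089.0, 1468.0, 1032.0, 676.0, 0.0 L/s; ΣQ_DR = 7720 L/s.
V = ΣQ_DR · Δt = 7720 × 5400 s = 4.169 × 10^7 L.
Over A = 77.3 ha, depth = V / A = 53.9 mm.

d ≈ 53.9 mm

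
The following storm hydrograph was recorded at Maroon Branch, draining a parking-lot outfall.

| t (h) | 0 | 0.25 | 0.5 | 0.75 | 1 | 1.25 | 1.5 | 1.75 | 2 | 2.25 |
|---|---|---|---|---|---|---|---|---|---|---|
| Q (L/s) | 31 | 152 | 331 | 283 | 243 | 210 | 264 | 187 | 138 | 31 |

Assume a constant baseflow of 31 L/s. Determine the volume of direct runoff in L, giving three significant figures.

V ≈ 1.40 × 10^6 L

Direct-runoff ordinates (Q − Q_b): 0.0, 121.0, 300.0, 252.0, 212.0, 179.0, 233.0, 156.0, 107.0, 0.0 L/s.
ΣQ_DR = 1560 L/s.
With Δt = 0.25 h = 900 s, V = ΣQ_DR · Δt = 1560 × 900 = 1.40 × 10^6 L.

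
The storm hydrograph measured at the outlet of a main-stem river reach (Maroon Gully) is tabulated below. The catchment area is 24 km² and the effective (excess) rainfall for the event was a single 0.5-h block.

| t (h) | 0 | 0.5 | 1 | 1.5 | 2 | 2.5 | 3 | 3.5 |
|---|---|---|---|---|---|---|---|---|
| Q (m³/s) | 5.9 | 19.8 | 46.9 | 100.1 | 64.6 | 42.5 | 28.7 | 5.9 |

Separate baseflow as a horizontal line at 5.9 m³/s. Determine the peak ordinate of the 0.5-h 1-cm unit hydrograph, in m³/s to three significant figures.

U_p ≈ 47.0 m³/s

Direct runoff: 0.0, 13.9, 41.0, 94.2, 58.7, 36.6, 22.8, 0.0 m³/s; ΣQ_DR = 267.2 m³/s, peak = 94.2 m³/s.
Runoff depth d = ΣQ_DR·Δt / A = 267.2 × 1800 / (24 km²) = 20.04 mm.
The 1-cm UH is the DRH scaled by (10 mm)/d, so U_p = 94.2 × 10/20.04 = 47.0 m³/s.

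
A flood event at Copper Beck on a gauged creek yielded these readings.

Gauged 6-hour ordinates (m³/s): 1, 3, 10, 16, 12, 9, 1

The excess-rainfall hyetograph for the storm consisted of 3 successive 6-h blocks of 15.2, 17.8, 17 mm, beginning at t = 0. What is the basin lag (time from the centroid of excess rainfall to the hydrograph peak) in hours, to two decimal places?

Centroid of excess rainfall: t_c = Σ P_i·t̄_i / ΣP_i = 9.2160 h (block centres at 3, 9, 15 h).
Hydrograph peak occurs at t = 18 h, so basin lag t_L = 18 − 9.2160 = 8.78 h.

t_L ≈ 8.78 h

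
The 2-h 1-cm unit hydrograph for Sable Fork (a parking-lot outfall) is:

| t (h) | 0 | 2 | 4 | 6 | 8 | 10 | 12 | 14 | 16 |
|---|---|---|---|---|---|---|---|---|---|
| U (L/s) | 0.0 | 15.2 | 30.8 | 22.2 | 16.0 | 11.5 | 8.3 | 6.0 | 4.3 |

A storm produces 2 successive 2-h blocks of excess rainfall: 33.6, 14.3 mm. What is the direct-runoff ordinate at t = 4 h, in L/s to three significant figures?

Q ≈ 125 L/s

By discrete convolution, Q_j = Σ (P_i / 10 mm) · U_{j−i}.
At t = 4 h (j=2): Q = (33.6/10)·30.8 + (14.3/10)·15.2 = 125 L/s.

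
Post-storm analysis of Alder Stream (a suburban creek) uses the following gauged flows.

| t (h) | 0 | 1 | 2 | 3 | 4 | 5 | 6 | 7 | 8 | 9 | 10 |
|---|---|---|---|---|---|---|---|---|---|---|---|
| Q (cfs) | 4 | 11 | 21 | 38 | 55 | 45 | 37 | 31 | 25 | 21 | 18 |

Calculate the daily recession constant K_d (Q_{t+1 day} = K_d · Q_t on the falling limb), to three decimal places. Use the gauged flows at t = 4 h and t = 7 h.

K_d ≈ 0.010

Between t = 4 h and t = 7 h the flow falls from 55 to 31 cfs over 3×1 h = 3 h.
Per-interval ratio K = (31/55)^(1/3) = 0.8260; K_d = K^(24/1) = 0.010.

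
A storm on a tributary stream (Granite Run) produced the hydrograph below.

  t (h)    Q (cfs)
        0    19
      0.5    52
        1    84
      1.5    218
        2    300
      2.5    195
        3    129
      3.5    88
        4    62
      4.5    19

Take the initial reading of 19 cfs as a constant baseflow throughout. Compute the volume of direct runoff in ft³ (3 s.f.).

Direct-runoff ordinates (Q − Q_b): 0.0, 33.0, 65.0, 199.0, 281.0, 176.0, 110.0, 69.0, 43.0, 0.0 cfs.
ΣQ_DR = 976.0 cfs.
With Δt = 0.5 h = 1800 s, V = ΣQ_DR · Δt = 976.0 × 1800 = 1.76 × 10^6 ft³.

V ≈ 1.76 × 10^6 ft³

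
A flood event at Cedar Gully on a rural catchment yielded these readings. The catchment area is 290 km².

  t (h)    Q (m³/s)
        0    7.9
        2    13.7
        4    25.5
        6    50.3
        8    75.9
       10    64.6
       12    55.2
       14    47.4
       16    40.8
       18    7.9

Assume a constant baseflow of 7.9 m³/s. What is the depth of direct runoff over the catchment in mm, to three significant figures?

d ≈ 7.70 mm

Direct runoff: 0.0, 5.8, 17.6, 42.4, 68.0, 56.7, 47.3, 39.5, 32.9, 0.0 m³/s; ΣQ_DR = 310.2 m³/s.
V = ΣQ_DR · Δt = 310.2 × 7200 s = 2.233 × 10^6 m³.
Over A = 290 km², depth = V / A = 7.70 mm.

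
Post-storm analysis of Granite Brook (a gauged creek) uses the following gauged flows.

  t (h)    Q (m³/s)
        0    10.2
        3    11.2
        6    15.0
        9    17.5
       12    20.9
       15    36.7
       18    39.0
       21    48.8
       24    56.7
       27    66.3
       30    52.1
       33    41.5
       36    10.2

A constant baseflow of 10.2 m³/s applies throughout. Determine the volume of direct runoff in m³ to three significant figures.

V ≈ 3.17 × 10^6 m³

Direct-runoff ordinates (Q − Q_b): 0.0, 1.0, 4.8, 7.3, 10.7, 26.5, 28.8, 38.6, 46.5, 56.1, 41.9, 31.3, 0.0 m³/s.
ΣQ_DR = 293.5 m³/s.
With Δt = 3 h = 10800 s, V = ΣQ_DR · Δt = 293.5 × 10800 = 3.17 × 10^6 m³.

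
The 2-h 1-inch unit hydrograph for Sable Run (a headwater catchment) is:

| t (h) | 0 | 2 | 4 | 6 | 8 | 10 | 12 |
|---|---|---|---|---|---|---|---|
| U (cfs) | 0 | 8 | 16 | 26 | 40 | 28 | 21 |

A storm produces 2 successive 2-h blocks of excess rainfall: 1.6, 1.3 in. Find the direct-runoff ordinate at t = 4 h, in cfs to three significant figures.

By discrete convolution, Q_j = Σ (P_i / 1 in) · U_{j−i}.
At t = 4 h (j=2): Q = (1.6/1)·16 + (1.3/1)·8 = 36.0 cfs.

Q ≈ 36.0 cfs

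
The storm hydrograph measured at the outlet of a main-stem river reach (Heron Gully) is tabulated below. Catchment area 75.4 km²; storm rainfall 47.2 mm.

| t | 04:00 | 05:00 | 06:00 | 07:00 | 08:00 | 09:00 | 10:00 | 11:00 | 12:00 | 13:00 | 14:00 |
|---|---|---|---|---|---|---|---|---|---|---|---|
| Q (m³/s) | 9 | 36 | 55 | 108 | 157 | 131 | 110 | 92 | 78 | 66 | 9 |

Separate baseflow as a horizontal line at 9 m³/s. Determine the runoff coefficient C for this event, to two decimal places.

ΣQ_DR = 752.0 m³/s; V = ΣQ_DR·Δt = 2.707 × 10^6 m³.
Runoff depth d = V / A = 35.90 mm.
C = d / P = 35.90 / 47.2 = 0.76.

C ≈ 0.76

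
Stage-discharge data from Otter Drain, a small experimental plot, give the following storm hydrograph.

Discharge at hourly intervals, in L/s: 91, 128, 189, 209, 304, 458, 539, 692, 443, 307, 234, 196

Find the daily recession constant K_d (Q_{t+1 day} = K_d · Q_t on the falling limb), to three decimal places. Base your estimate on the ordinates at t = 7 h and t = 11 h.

K_d ≈ 0.001

Between t = 7 h and t = 11 h the flow falls from 692 to 196 L/s over 4×1 h = 4 h.
Per-interval ratio K = (196/692)^(1/4) = 0.7295; K_d = K^(24/1) = 0.001.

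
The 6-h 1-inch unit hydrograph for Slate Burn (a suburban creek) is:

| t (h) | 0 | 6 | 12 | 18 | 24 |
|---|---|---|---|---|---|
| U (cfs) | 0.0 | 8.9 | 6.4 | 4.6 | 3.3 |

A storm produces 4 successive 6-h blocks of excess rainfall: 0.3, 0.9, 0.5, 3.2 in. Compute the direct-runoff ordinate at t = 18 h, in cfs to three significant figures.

Q ≈ 11.6 cfs

By discrete convolution, Q_j = Σ (P_i / 1 in) · U_{j−i}.
At t = 18 h (j=3): Q = (0.3/1)·4.6 + (0.9/1)·6.4 + (0.5/1)·8.9 + (3.2/1)·0.0 = 11.6 cfs.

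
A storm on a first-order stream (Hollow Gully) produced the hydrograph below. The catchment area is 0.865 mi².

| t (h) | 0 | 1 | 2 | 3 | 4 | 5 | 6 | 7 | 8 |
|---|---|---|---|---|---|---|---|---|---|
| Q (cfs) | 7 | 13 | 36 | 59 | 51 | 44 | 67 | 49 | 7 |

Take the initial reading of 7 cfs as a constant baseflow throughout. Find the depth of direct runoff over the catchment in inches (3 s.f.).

d ≈ 0.484 in

Direct runoff: 0.0, 6.0, 29.0, 52.0, 44.0, 37.0, 60.0, 42.0, 0.0 cfs; ΣQ_DR = 270.0 cfs.
V = ΣQ_DR · Δt = 270.0 × 3600 s = 9.720 × 10^5 ft³.
Over A = 0.865 mi², depth = V / A = 0.484 in.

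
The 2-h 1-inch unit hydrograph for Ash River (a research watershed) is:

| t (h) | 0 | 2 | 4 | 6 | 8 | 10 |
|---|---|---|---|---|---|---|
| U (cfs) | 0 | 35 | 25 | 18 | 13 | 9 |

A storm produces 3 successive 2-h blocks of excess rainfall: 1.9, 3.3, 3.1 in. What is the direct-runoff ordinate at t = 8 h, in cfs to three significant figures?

By discrete convolution, Q_j = Σ (P_i / 1 in) · U_{j−i}.
At t = 8 h (j=4): Q = (1.9/1)·13 + (3.3/1)·18 + (3.1/1)·25 = 162 cfs.

Q ≈ 162 cfs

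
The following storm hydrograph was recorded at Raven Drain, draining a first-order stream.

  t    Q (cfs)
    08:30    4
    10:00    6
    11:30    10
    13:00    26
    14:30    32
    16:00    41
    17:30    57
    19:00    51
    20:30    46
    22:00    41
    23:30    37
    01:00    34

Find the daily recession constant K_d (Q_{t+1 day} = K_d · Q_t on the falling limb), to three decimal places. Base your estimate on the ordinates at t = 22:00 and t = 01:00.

Between t = 22:00 and t = 01:00 the flow falls from 41 to 34 cfs over 2×1.5 h = 3 h.
Per-interval ratio K = (34/41)^(1/2) = 0.9106; K_d = K^(24/1.5) = 0.224.

K_d ≈ 0.224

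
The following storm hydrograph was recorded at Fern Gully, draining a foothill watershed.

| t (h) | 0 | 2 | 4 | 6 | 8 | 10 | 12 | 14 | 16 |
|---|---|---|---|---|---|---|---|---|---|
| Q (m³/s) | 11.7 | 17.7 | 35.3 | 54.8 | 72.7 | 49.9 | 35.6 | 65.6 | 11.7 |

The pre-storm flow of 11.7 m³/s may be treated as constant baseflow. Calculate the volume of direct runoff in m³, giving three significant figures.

Direct-runoff ordinates (Q − Q_b): 0.0, 6.0, 23.6, 43.1, 61.0, 38.2, 23.9, 53.9, 0.0 m³/s.
ΣQ_DR = 249.7 m³/s.
With Δt = 2 h = 7200 s, V = ΣQ_DR · Δt = 249.7 × 7200 = 1.80 × 10^6 m³.

V ≈ 1.80 × 10^6 m³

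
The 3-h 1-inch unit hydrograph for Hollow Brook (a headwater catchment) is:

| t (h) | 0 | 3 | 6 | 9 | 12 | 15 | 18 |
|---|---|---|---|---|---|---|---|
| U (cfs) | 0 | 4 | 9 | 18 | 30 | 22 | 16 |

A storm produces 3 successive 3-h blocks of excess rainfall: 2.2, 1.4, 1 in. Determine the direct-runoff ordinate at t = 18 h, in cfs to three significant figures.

By discrete convolution, Q_j = Σ (P_i / 1 in) · U_{j−i}.
At t = 18 h (j=6): Q = (2.2/1)·16 + (1.4/1)·22 + (1/1)·30 = 96.0 cfs.

Q ≈ 96.0 cfs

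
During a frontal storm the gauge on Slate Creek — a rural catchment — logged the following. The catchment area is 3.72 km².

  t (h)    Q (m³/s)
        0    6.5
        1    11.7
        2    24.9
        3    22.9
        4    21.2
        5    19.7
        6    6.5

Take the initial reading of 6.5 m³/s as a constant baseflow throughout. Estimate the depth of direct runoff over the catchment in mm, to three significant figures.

Direct runoff: 0.0, 5.2, 18.4, 16.4, 14.7, 13.2, 0.0 m³/s; ΣQ_DR = 67.90 m³/s.
V = ΣQ_DR · Δt = 67.90 × 3600 s = 2.444 × 10^5 m³.
Over A = 3.72 km², depth = V / A = 65.7 mm.

d ≈ 65.7 mm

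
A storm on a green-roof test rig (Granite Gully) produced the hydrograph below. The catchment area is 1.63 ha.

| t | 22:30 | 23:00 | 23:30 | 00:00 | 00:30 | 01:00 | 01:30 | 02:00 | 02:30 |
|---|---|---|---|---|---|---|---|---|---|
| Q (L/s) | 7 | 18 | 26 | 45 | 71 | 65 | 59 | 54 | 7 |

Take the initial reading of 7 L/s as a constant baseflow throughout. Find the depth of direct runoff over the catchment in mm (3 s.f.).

d ≈ 31.9 mm

Direct runoff: 0.0, 11.0, 19.0, 38.0, 64.0, 58.0, 52.0, 47.0, 0.0 L/s; ΣQ_DR = 289.0 L/s.
V = ΣQ_DR · Δt = 289.0 × 1800 s = 5.202 × 10^5 L.
Over A = 1.63 ha, depth = V / A = 31.9 mm.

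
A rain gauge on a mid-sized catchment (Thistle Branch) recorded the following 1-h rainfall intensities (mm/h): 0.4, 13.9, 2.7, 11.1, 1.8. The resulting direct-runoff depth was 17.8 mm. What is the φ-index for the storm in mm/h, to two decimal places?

Only the 2 blocks with intensity above φ contribute runoff: 13.9, 11.1 mm/h.
Σ(I−φ)·Δt = d  ⇒  (13.9+11.1 − 2φ)·1 = 17.8
φ = (25.00 − 17.8/1) / 2 = 3.60 mm/h.

φ ≈ 3.60 mm/h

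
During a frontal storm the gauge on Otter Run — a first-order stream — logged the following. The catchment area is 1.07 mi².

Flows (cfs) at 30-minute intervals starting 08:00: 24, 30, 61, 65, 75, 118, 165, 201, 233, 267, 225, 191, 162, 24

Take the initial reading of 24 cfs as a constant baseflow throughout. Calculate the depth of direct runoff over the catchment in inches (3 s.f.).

Direct runoff: 0.0, 6.0, 37.0, 41.0, 51.0, 94.0, 141.0, 177.0, 209.0, 243.0, 201.0, 167.0, 138.0, 0.0 cfs; ΣQ_DR = 1505 cfs.
V = ΣQ_DR · Δt = 1505 × 1800 s = 2.709 × 10^6 ft³.
Over A = 1.07 mi², depth = V / A = 1.09 in.

d ≈ 1.09 in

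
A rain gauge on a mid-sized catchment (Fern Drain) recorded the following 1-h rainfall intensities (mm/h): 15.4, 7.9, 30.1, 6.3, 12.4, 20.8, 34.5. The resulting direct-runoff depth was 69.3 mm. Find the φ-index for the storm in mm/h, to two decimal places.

Only the 5 blocks with intensity above φ contribute runoff: 15.4, 30.1, 12.4, 20.8, 34.5 mm/h.
Σ(I−φ)·Δt = d  ⇒  (15.4+30.1+12.4+20.8+34.5 − 5φ)·1 = 69.3
φ = (113.2 − 69.3/1) / 5 = 8.78 mm/h.

φ ≈ 8.78 mm/h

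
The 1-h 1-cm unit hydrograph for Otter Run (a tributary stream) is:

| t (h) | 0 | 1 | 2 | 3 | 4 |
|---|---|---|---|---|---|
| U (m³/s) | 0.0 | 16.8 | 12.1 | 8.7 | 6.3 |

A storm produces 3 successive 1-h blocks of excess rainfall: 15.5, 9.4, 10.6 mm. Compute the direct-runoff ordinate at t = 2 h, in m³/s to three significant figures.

Q ≈ 34.5 m³/s

By discrete convolution, Q_j = Σ (P_i / 10 mm) · U_{j−i}.
At t = 2 h (j=2): Q = (15.5/10)·12.1 + (9.4/10)·16.8 + (10.6/10)·0.0 = 34.5 m³/s.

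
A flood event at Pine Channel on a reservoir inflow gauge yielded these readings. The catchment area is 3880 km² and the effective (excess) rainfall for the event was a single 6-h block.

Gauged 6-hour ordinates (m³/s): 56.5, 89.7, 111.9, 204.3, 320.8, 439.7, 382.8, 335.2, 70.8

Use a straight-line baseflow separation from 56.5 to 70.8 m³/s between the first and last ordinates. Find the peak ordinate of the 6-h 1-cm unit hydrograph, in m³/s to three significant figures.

U_p ≈ 467 m³/s

Direct runoff: 0.00, 31.41, 51.83, 142.44, 257.15, 374.26, 315.57, 266.19, 0.00 m³/s; ΣQ_DR = 1439 m³/s, peak = 374.26 m³/s.
Runoff depth d = ΣQ_DR·Δt / A = 1439 × 21600 / (3880 km²) = 8.010 mm.
The 1-cm UH is the DRH scaled by (10 mm)/d, so U_p = 374.26 × 10/8.010 = 467 m³/s.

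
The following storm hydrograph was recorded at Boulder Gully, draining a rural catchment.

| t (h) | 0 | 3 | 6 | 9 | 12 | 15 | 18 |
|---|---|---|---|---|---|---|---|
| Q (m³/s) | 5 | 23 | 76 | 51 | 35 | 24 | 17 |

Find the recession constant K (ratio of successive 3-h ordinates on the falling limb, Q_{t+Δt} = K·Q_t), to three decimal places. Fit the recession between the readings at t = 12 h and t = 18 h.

Using the recession-limb readings at t = 12 h and t = 18 h: Q falls from 35 to 17 m³/s over 2 intervals.
K = (Q₂/Q₁)^(1/2) = (17/35)^(1/2) = 0.697.

K ≈ 0.697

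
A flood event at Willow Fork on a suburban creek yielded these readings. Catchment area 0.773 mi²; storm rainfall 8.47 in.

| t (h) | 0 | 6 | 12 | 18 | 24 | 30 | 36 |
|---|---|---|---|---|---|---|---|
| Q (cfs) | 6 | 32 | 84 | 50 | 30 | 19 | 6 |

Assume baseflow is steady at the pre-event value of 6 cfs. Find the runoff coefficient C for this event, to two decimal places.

ΣQ_DR = 185.0 cfs; V = ΣQ_DR·Δt = 3.996 × 10^6 ft³.
Runoff depth d = V / A = 2.225 in.
C = d / P = 2.225 / 8.47 = 0.26.

C ≈ 0.26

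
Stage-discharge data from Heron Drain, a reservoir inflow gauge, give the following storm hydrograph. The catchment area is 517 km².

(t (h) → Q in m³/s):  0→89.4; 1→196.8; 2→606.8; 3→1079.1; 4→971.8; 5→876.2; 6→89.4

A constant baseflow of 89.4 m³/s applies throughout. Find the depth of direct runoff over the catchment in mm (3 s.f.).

Direct runoff: 0.0, 107.4, 517.4, 989.7, 882.4, 786.8, 0.0 m³/s; ΣQ_DR = 3284 m³/s.
V = ΣQ_DR · Δt = 3284 × 3600 s = 1.182 × 10^7 m³.
Over A = 517 km², depth = V / A = 22.9 mm.

d ≈ 22.9 mm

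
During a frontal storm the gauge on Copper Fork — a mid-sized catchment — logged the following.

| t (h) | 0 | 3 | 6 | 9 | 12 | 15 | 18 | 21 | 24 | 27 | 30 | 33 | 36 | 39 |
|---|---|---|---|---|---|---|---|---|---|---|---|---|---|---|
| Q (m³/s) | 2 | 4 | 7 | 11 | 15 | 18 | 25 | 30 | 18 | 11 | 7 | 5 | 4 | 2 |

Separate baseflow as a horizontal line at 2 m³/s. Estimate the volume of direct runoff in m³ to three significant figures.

Direct-runoff ordinates (Q − Q_b): 0.0, 2.0, 5.0, 9.0, 13.0, 16.0, 23.0, 28.0, 16.0, 9.0, 5.0, 3.0, 2.0, 0.0 m³/s.
ΣQ_DR = 131.0 m³/s.
With Δt = 3 h = 10800 s, V = ΣQ_DR · Δt = 131.0 × 10800 = 1.41 × 10^6 m³.

V ≈ 1.41 × 10^6 m³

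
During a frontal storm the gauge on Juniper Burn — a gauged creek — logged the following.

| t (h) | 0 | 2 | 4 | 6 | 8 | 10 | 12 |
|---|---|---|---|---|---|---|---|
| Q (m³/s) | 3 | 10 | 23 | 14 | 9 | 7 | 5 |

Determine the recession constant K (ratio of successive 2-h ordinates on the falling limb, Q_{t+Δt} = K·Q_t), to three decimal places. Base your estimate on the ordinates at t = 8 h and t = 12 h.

Using the recession-limb readings at t = 8 h and t = 12 h: Q falls from 9 to 5 m³/s over 2 intervals.
K = (Q₂/Q₁)^(1/2) = (5/9)^(1/2) = 0.745.

K ≈ 0.745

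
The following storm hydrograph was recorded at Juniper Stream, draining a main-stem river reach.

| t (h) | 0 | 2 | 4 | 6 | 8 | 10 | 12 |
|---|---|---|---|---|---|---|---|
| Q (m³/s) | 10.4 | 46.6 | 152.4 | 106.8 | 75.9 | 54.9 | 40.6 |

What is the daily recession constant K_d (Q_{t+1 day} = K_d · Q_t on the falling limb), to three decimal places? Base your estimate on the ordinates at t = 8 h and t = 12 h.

Between t = 8 h and t = 12 h the flow falls from 75.9 to 40.6 m³/s over 2×2 h = 4 h.
Per-interval ratio K = (40.6/75.9)^(1/2) = 0.7314; K_d = K^(24/2) = 0.023.

K_d ≈ 0.023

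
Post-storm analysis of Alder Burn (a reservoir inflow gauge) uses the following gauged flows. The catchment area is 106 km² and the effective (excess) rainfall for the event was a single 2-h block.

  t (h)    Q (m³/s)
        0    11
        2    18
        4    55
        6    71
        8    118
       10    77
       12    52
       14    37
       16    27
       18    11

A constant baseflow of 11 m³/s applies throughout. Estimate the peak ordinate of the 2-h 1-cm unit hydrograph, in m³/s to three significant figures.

U_p ≈ 42.9 m³/s

Direct runoff: 0.0, 7.0, 44.0, 60.0, 107.0, 66.0, 41.0, 26.0, 16.0, 0.0 m³/s; ΣQ_DR = 367.0 m³/s, peak = 107.0 m³/s.
Runoff depth d = ΣQ_DR·Δt / A = 367.0 × 7200 / (106 km²) = 24.93 mm.
The 1-cm UH is the DRH scaled by (10 mm)/d, so U_p = 107.0 × 10/24.93 = 42.9 m³/s.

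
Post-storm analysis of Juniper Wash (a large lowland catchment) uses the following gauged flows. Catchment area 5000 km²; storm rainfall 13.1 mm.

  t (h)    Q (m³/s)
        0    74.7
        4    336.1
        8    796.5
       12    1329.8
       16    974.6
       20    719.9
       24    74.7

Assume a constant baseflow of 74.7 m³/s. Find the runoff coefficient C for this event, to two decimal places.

C ≈ 0.83

ΣQ_DR = 3783 m³/s; V = ΣQ_DR·Δt = 5.448 × 10^7 m³.
Runoff depth d = V / A = 10.90 mm.
C = d / P = 10.90 / 13.1 = 0.83.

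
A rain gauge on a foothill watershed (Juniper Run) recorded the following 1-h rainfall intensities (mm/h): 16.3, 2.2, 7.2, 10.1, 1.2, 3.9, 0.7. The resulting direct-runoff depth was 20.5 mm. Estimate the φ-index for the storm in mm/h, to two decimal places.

Only the 3 blocks with intensity above φ contribute runoff: 16.3, 7.2, 10.1 mm/h.
Σ(I−φ)·Δt = d  ⇒  (16.3+7.2+10.1 − 3φ)·1 = 20.5
φ = (33.60 − 20.5/1) / 3 = 4.37 mm/h.

φ ≈ 4.37 mm/h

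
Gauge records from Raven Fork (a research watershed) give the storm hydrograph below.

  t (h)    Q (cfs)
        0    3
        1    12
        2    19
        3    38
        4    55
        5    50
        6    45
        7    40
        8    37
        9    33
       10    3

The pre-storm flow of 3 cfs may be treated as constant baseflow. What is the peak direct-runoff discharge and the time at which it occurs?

Q_p = 52.0 cfs at t = 4 h

Subtracting baseflow gives direct-runoff ordinates: 0.0, 9.0, 16.0, 35.0, 52.0, 47.0, 42.0, 37.0, 34.0, 30.0, 0.0 cfs.
The maximum is 52.0 cfs, occurring at the reading for t = 4 h.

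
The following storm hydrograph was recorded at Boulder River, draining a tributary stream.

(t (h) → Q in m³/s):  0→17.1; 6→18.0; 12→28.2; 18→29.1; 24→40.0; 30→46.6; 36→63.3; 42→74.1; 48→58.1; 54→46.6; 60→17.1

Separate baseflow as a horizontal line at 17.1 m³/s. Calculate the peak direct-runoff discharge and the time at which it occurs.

Q_p = 57.0 m³/s at t = 42 h

Subtracting baseflow gives direct-runoff ordinates: 0.0, 0.9, 11.1, 12.0, 22.9, 29.5, 46.2, 57.0, 41.0, 29.5, 0.0 m³/s.
The maximum is 57.0 m³/s, occurring at the reading for t = 42 h.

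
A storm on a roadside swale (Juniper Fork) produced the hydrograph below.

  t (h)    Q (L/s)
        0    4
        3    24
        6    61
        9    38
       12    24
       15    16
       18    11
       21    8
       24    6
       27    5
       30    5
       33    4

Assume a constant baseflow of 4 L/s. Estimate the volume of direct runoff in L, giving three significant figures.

Direct-runoff ordinates (Q − Q_b): 0.0, 20.0, 57.0, 34.0, 20.0, 12.0, 7.0, 4.0, 2.0, 1.0, 1.0, 0.0 L/s.
ΣQ_DR = 158.0 L/s.
With Δt = 3 h = 10800 s, V = ΣQ_DR · Δt = 158.0 × 10800 = 1.71 × 10^6 L.

V ≈ 1.71 × 10^6 L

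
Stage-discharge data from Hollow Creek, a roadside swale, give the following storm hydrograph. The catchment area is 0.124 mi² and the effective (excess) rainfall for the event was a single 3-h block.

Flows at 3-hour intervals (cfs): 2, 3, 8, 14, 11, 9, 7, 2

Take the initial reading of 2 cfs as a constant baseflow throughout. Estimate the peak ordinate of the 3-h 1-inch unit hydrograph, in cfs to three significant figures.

U_p ≈ 8.00 cfs

Direct runoff: 0.0, 1.0, 6.0, 12.0, 9.0, 7.0, 5.0, 0.0 cfs; ΣQ_DR = 40.00 cfs, peak = 12.0 cfs.
Runoff depth d = ΣQ_DR·Δt / A = 40.00 × 10800 / (0.124 mi²) = 1.500 in.
The 1-inch UH is the DRH scaled by (1 in)/d, so U_p = 12.0 × 1/1.500 = 8.00 cfs.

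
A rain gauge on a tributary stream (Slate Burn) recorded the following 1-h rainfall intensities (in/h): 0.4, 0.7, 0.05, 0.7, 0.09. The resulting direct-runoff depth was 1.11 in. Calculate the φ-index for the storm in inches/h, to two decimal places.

φ ≈ 0.23 in/h

Only the 3 blocks with intensity above φ contribute runoff: 0.4, 0.7, 0.7 in/h.
Σ(I−φ)·Δt = d  ⇒  (0.4+0.7+0.7 − 3φ)·1 = 1.11
φ = (1.800 − 1.11/1) / 3 = 0.23 in/h.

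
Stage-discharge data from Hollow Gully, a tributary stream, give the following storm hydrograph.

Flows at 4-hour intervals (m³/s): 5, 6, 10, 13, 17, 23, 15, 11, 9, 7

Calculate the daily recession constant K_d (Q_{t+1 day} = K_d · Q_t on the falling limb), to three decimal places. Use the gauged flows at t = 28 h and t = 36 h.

Between t = 28 h and t = 36 h the flow falls from 11 to 7 m³/s over 2×4 h = 8 h.
Per-interval ratio K = (7/11)^(1/2) = 0.7977; K_d = K^(24/4) = 0.258.

K_d ≈ 0.258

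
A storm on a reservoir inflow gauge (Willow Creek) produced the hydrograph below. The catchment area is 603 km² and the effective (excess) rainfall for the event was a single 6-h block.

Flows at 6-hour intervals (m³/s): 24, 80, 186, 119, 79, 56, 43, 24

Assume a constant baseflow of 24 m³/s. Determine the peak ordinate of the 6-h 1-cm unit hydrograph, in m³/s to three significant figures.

Direct runoff: 0.0, 56.0, 162.0, 95.0, 55.0, 32.0, 19.0, 0.0 m³/s; ΣQ_DR = 419.0 m³/s, peak = 162.0 m³/s.
Runoff depth d = ΣQ_DR·Δt / A = 419.0 × 21600 / (603 km²) = 15.01 mm.
The 1-cm UH is the DRH scaled by (10 mm)/d, so U_p = 162.0 × 10/15.01 = 108 m³/s.

U_p ≈ 108 m³/s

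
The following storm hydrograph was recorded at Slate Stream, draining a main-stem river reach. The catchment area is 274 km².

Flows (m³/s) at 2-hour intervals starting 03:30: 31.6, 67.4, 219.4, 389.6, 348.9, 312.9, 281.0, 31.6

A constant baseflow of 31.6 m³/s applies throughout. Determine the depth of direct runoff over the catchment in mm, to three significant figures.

d ≈ 37.6 mm

Direct runoff: 0.0, 35.8, 187.8, 358.0, 317.3, 281.3, 249.4, 0.0 m³/s; ΣQ_DR = 1430 m³/s.
V = ΣQ_DR · Δt = 1430 × 7200 s = 1.029 × 10^7 m³.
Over A = 274 km², depth = V / A = 37.6 mm.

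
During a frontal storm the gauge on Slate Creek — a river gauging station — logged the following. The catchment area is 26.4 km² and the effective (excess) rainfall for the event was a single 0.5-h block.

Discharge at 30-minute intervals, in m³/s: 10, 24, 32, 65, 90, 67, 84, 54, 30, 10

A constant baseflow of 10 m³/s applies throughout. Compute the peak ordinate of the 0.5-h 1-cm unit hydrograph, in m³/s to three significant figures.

U_p ≈ 32.1 m³/s

Direct runoff: 0.0, 14.0, 22.0, 55.0, 80.0, 57.0, 74.0, 44.0, 20.0, 0.0 m³/s; ΣQ_DR = 366.0 m³/s, peak = 80.0 m³/s.
Runoff depth d = ΣQ_DR·Δt / A = 366.0 × 1800 / (26.4 km²) = 24.95 mm.
The 1-cm UH is the DRH scaled by (10 mm)/d, so U_p = 80.0 × 10/24.95 = 32.1 m³/s.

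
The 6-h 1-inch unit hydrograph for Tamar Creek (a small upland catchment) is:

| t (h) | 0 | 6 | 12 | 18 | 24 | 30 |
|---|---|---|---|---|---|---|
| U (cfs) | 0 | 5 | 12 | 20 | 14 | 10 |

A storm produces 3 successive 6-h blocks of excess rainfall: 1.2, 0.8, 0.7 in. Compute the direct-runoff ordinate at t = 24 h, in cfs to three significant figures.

Q ≈ 41.2 cfs

By discrete convolution, Q_j = Σ (P_i / 1 in) · U_{j−i}.
At t = 24 h (j=4): Q = (1.2/1)·14 + (0.8/1)·20 + (0.7/1)·12 = 41.2 cfs.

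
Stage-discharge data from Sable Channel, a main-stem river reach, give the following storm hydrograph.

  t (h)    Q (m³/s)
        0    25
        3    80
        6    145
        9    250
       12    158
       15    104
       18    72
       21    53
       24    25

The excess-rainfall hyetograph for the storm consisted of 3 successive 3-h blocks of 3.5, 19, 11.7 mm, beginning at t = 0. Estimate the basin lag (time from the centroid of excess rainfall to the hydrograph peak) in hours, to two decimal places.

t_L ≈ 3.78 h

Centroid of excess rainfall: t_c = Σ P_i·t̄_i / ΣP_i = 5.2193 h (block centres at 1.5, 4.5, 7.5 h).
Hydrograph peak occurs at t = 9 h, so basin lag t_L = 9 − 5.2193 = 3.78 h.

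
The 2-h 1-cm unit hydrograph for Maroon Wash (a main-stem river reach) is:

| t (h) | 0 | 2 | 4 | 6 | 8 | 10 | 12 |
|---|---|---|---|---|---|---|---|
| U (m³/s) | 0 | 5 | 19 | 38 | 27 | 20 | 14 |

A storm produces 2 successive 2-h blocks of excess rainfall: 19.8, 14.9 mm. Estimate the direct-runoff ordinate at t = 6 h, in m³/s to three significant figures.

By discrete convolution, Q_j = Σ (P_i / 10 mm) · U_{j−i}.
At t = 6 h (j=3): Q = (19.8/10)·38 + (14.9/10)·19 = 104 m³/s.

Q ≈ 104 m³/s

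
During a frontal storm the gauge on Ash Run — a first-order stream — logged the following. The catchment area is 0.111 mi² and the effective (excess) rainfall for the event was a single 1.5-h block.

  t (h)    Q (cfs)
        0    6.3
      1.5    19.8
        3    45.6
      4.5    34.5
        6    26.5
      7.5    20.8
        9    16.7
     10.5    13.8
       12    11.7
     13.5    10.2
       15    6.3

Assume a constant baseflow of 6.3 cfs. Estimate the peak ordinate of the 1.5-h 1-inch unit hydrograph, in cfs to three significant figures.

Direct runoff: 0.0, 13.5, 39.3, 28.2, 20.2, 14.5, 10.4, 7.5, 5.4, 3.9, 0.0 cfs; ΣQ_DR = 142.9 cfs, peak = 39.3 cfs.
Runoff depth d = ΣQ_DR·Δt / A = 142.9 × 5400 / (0.111 mi²) = 2.992 in.
The 1-inch UH is the DRH scaled by (1 in)/d, so U_p = 39.3 × 1/2.992 = 13.1 cfs.

U_p ≈ 13.1 cfs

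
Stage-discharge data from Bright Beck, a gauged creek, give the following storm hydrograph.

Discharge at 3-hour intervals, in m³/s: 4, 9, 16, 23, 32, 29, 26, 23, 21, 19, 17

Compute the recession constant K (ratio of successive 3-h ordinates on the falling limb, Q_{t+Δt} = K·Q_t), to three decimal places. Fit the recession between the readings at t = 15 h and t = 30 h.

K ≈ 0.899

Using the recession-limb readings at t = 15 h and t = 30 h: Q falls from 29 to 17 m³/s over 5 intervals.
K = (Q₂/Q₁)^(1/5) = (17/29)^(1/5) = 0.899.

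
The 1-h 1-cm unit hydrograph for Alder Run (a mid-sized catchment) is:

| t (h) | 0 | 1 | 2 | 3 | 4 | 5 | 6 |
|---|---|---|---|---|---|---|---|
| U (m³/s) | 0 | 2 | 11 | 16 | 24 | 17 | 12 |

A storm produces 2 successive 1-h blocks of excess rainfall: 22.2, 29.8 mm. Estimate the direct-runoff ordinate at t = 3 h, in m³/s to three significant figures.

By discrete convolution, Q_j = Σ (P_i / 10 mm) · U_{j−i}.
At t = 3 h (j=3): Q = (22.2/10)·16 + (29.8/10)·11 = 68.3 m³/s.

Q ≈ 68.3 m³/s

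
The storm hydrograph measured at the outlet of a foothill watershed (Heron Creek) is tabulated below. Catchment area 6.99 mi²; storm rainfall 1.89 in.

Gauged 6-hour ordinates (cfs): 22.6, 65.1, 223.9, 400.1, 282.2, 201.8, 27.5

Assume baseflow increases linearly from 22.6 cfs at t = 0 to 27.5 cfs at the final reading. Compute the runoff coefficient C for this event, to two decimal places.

ΣQ_DR = 1048 cfs; V = ΣQ_DR·Δt = 2.263 × 10^7 ft³.
Runoff depth d = V / A = 1.394 in.
C = d / P = 1.394 / 1.89 = 0.74.

C ≈ 0.74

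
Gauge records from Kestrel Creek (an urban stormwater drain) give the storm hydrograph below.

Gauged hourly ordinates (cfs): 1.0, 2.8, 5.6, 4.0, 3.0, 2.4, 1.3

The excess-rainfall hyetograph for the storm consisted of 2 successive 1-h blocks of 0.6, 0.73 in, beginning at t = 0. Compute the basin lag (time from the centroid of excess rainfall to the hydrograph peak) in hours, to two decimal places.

t_L ≈ 0.95 h

Centroid of excess rainfall: t_c = Σ P_i·t̄_i / ΣP_i = 1.0489 h (block centres at 0.5, 1.5 h).
Hydrograph peak occurs at t = 2 h, so basin lag t_L = 2 − 1.0489 = 0.95 h.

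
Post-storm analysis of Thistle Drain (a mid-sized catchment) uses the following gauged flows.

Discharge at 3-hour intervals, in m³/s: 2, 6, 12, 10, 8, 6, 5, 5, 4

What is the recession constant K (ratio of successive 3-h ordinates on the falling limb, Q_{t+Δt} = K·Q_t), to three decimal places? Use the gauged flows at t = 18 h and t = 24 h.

Using the recession-limb readings at t = 18 h and t = 24 h: Q falls from 5 to 4 m³/s over 2 intervals.
K = (Q₂/Q₁)^(1/2) = (4/5)^(1/2) = 0.894.

K ≈ 0.894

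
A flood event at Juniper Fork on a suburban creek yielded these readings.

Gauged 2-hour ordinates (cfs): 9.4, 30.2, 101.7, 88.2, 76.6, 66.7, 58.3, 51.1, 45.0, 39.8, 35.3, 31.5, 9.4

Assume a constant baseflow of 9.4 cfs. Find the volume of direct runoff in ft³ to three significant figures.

V ≈ 3.75 × 10^6 ft³

Direct-runoff ordinates (Q − Q_b): 0.0, 20.8, 92.3, 78.8, 67.2, 57.3, 48.9, 41.7, 35.6, 30.4, 25.9, 22.1, 0.0 cfs.
ΣQ_DR = 521.0 cfs.
With Δt = 2 h = 7200 s, V = ΣQ_DR · Δt = 521.0 × 7200 = 3.75 × 10^6 ft³.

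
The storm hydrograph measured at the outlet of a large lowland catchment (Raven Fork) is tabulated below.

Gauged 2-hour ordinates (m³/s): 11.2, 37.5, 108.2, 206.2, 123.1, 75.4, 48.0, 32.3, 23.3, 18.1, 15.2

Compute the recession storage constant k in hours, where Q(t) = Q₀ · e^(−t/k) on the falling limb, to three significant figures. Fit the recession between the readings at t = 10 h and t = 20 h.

On the falling limb, Q drops from 75.4 to 15.2 m³/s between t = 10 h and t = 20 h (Δt = 10 h).
k = −Δt / ln(Q₂/Q₁) = −10 / ln(15.2/75.4) = 6.24 h.

k ≈ 6.24 h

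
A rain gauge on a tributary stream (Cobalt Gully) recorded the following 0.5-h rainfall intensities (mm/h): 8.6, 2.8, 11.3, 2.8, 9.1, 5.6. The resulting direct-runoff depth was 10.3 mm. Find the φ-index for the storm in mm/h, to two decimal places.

Only the 4 blocks with intensity above φ contribute runoff: 8.6, 11.3, 9.1, 5.6 mm/h.
Σ(I−φ)·Δt = d  ⇒  (8.6+11.3+9.1+5.6 − 4φ)·0.5 = 10.3
φ = (34.60 − 10.3/0.5) / 4 = 3.50 mm/h.

φ ≈ 3.50 mm/h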